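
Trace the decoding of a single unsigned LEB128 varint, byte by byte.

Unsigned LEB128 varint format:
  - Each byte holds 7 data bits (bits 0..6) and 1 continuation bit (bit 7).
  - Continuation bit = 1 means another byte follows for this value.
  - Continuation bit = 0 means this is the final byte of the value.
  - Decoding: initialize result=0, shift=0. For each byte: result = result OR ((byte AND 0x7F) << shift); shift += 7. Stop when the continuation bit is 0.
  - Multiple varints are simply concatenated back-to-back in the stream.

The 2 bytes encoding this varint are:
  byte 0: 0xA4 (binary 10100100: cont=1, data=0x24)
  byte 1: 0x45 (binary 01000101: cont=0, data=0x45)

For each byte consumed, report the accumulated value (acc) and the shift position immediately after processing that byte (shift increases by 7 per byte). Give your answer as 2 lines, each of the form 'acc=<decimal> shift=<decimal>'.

byte 0=0xA4: payload=0x24=36, contrib = 36<<0 = 36; acc -> 36, shift -> 7
byte 1=0x45: payload=0x45=69, contrib = 69<<7 = 8832; acc -> 8868, shift -> 14

Answer: acc=36 shift=7
acc=8868 shift=14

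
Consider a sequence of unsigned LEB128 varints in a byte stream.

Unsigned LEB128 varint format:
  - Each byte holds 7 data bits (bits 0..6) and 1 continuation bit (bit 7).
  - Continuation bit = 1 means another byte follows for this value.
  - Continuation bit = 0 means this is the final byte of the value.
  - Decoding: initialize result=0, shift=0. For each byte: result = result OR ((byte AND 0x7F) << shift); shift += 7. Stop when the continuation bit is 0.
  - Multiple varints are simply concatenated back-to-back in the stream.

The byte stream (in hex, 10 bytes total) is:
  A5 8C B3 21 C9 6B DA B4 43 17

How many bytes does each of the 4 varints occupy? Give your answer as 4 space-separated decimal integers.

Answer: 4 2 3 1

Derivation:
  byte[0]=0xA5 cont=1 payload=0x25=37: acc |= 37<<0 -> acc=37 shift=7
  byte[1]=0x8C cont=1 payload=0x0C=12: acc |= 12<<7 -> acc=1573 shift=14
  byte[2]=0xB3 cont=1 payload=0x33=51: acc |= 51<<14 -> acc=837157 shift=21
  byte[3]=0x21 cont=0 payload=0x21=33: acc |= 33<<21 -> acc=70043173 shift=28 [end]
Varint 1: bytes[0:4] = A5 8C B3 21 -> value 70043173 (4 byte(s))
  byte[4]=0xC9 cont=1 payload=0x49=73: acc |= 73<<0 -> acc=73 shift=7
  byte[5]=0x6B cont=0 payload=0x6B=107: acc |= 107<<7 -> acc=13769 shift=14 [end]
Varint 2: bytes[4:6] = C9 6B -> value 13769 (2 byte(s))
  byte[6]=0xDA cont=1 payload=0x5A=90: acc |= 90<<0 -> acc=90 shift=7
  byte[7]=0xB4 cont=1 payload=0x34=52: acc |= 52<<7 -> acc=6746 shift=14
  byte[8]=0x43 cont=0 payload=0x43=67: acc |= 67<<14 -> acc=1104474 shift=21 [end]
Varint 3: bytes[6:9] = DA B4 43 -> value 1104474 (3 byte(s))
  byte[9]=0x17 cont=0 payload=0x17=23: acc |= 23<<0 -> acc=23 shift=7 [end]
Varint 4: bytes[9:10] = 17 -> value 23 (1 byte(s))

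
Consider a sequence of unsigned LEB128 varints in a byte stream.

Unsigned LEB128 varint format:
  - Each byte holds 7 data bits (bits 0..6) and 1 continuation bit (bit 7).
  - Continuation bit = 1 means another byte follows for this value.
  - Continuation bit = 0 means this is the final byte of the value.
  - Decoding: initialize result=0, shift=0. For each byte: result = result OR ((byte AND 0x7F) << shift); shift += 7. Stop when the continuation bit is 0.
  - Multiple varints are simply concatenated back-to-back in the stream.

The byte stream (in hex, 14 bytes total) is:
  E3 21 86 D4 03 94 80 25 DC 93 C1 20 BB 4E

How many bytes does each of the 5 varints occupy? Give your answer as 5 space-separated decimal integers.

Answer: 2 3 3 4 2

Derivation:
  byte[0]=0xE3 cont=1 payload=0x63=99: acc |= 99<<0 -> acc=99 shift=7
  byte[1]=0x21 cont=0 payload=0x21=33: acc |= 33<<7 -> acc=4323 shift=14 [end]
Varint 1: bytes[0:2] = E3 21 -> value 4323 (2 byte(s))
  byte[2]=0x86 cont=1 payload=0x06=6: acc |= 6<<0 -> acc=6 shift=7
  byte[3]=0xD4 cont=1 payload=0x54=84: acc |= 84<<7 -> acc=10758 shift=14
  byte[4]=0x03 cont=0 payload=0x03=3: acc |= 3<<14 -> acc=59910 shift=21 [end]
Varint 2: bytes[2:5] = 86 D4 03 -> value 59910 (3 byte(s))
  byte[5]=0x94 cont=1 payload=0x14=20: acc |= 20<<0 -> acc=20 shift=7
  byte[6]=0x80 cont=1 payload=0x00=0: acc |= 0<<7 -> acc=20 shift=14
  byte[7]=0x25 cont=0 payload=0x25=37: acc |= 37<<14 -> acc=606228 shift=21 [end]
Varint 3: bytes[5:8] = 94 80 25 -> value 606228 (3 byte(s))
  byte[8]=0xDC cont=1 payload=0x5C=92: acc |= 92<<0 -> acc=92 shift=7
  byte[9]=0x93 cont=1 payload=0x13=19: acc |= 19<<7 -> acc=2524 shift=14
  byte[10]=0xC1 cont=1 payload=0x41=65: acc |= 65<<14 -> acc=1067484 shift=21
  byte[11]=0x20 cont=0 payload=0x20=32: acc |= 32<<21 -> acc=68176348 shift=28 [end]
Varint 4: bytes[8:12] = DC 93 C1 20 -> value 68176348 (4 byte(s))
  byte[12]=0xBB cont=1 payload=0x3B=59: acc |= 59<<0 -> acc=59 shift=7
  byte[13]=0x4E cont=0 payload=0x4E=78: acc |= 78<<7 -> acc=10043 shift=14 [end]
Varint 5: bytes[12:14] = BB 4E -> value 10043 (2 byte(s))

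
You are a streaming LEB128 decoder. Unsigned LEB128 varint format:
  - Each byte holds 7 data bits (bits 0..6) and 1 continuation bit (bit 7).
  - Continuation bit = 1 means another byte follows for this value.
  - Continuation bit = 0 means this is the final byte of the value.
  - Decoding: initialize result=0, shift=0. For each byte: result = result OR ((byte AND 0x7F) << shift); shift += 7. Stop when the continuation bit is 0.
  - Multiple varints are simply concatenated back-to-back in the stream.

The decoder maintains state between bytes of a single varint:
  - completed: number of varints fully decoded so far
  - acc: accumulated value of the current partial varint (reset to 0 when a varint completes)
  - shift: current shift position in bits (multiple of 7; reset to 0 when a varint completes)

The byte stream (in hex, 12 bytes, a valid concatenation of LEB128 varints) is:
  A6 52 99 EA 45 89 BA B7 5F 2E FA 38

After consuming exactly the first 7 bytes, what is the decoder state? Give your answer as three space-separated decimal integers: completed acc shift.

byte[0]=0xA6 cont=1 payload=0x26: acc |= 38<<0 -> completed=0 acc=38 shift=7
byte[1]=0x52 cont=0 payload=0x52: varint #1 complete (value=10534); reset -> completed=1 acc=0 shift=0
byte[2]=0x99 cont=1 payload=0x19: acc |= 25<<0 -> completed=1 acc=25 shift=7
byte[3]=0xEA cont=1 payload=0x6A: acc |= 106<<7 -> completed=1 acc=13593 shift=14
byte[4]=0x45 cont=0 payload=0x45: varint #2 complete (value=1144089); reset -> completed=2 acc=0 shift=0
byte[5]=0x89 cont=1 payload=0x09: acc |= 9<<0 -> completed=2 acc=9 shift=7
byte[6]=0xBA cont=1 payload=0x3A: acc |= 58<<7 -> completed=2 acc=7433 shift=14

Answer: 2 7433 14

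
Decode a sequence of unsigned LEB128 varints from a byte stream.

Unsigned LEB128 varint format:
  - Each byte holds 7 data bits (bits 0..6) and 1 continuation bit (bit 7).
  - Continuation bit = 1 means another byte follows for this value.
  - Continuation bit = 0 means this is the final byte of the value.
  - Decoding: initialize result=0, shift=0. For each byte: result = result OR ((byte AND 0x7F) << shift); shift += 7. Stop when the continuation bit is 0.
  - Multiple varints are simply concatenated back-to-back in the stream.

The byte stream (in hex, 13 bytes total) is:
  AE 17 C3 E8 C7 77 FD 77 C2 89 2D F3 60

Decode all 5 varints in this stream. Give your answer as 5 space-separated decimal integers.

Answer: 2990 250737731 15357 738498 12403

Derivation:
  byte[0]=0xAE cont=1 payload=0x2E=46: acc |= 46<<0 -> acc=46 shift=7
  byte[1]=0x17 cont=0 payload=0x17=23: acc |= 23<<7 -> acc=2990 shift=14 [end]
Varint 1: bytes[0:2] = AE 17 -> value 2990 (2 byte(s))
  byte[2]=0xC3 cont=1 payload=0x43=67: acc |= 67<<0 -> acc=67 shift=7
  byte[3]=0xE8 cont=1 payload=0x68=104: acc |= 104<<7 -> acc=13379 shift=14
  byte[4]=0xC7 cont=1 payload=0x47=71: acc |= 71<<14 -> acc=1176643 shift=21
  byte[5]=0x77 cont=0 payload=0x77=119: acc |= 119<<21 -> acc=250737731 shift=28 [end]
Varint 2: bytes[2:6] = C3 E8 C7 77 -> value 250737731 (4 byte(s))
  byte[6]=0xFD cont=1 payload=0x7D=125: acc |= 125<<0 -> acc=125 shift=7
  byte[7]=0x77 cont=0 payload=0x77=119: acc |= 119<<7 -> acc=15357 shift=14 [end]
Varint 3: bytes[6:8] = FD 77 -> value 15357 (2 byte(s))
  byte[8]=0xC2 cont=1 payload=0x42=66: acc |= 66<<0 -> acc=66 shift=7
  byte[9]=0x89 cont=1 payload=0x09=9: acc |= 9<<7 -> acc=1218 shift=14
  byte[10]=0x2D cont=0 payload=0x2D=45: acc |= 45<<14 -> acc=738498 shift=21 [end]
Varint 4: bytes[8:11] = C2 89 2D -> value 738498 (3 byte(s))
  byte[11]=0xF3 cont=1 payload=0x73=115: acc |= 115<<0 -> acc=115 shift=7
  byte[12]=0x60 cont=0 payload=0x60=96: acc |= 96<<7 -> acc=12403 shift=14 [end]
Varint 5: bytes[11:13] = F3 60 -> value 12403 (2 byte(s))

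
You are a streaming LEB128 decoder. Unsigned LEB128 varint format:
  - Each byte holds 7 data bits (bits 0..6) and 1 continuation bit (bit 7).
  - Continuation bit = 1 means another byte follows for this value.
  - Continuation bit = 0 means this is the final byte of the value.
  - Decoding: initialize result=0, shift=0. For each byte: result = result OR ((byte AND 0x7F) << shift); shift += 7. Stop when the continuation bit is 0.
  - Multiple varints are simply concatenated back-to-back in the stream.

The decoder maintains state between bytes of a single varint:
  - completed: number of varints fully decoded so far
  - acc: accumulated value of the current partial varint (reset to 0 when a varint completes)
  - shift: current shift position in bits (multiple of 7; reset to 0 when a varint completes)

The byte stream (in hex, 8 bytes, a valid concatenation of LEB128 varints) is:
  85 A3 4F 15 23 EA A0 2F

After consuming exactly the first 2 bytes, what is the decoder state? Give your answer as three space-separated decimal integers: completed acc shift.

byte[0]=0x85 cont=1 payload=0x05: acc |= 5<<0 -> completed=0 acc=5 shift=7
byte[1]=0xA3 cont=1 payload=0x23: acc |= 35<<7 -> completed=0 acc=4485 shift=14

Answer: 0 4485 14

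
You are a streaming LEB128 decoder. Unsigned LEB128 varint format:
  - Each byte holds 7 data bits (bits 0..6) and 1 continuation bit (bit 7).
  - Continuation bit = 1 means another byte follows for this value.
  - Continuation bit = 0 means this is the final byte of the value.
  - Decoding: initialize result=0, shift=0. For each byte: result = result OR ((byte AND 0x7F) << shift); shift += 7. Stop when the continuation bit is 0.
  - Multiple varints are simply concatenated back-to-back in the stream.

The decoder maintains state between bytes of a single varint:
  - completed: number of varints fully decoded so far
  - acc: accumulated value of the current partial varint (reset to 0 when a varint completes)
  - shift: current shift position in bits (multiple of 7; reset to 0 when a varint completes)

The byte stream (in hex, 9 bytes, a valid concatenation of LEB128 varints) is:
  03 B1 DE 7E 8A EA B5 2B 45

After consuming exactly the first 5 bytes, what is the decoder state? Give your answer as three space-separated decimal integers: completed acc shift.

byte[0]=0x03 cont=0 payload=0x03: varint #1 complete (value=3); reset -> completed=1 acc=0 shift=0
byte[1]=0xB1 cont=1 payload=0x31: acc |= 49<<0 -> completed=1 acc=49 shift=7
byte[2]=0xDE cont=1 payload=0x5E: acc |= 94<<7 -> completed=1 acc=12081 shift=14
byte[3]=0x7E cont=0 payload=0x7E: varint #2 complete (value=2076465); reset -> completed=2 acc=0 shift=0
byte[4]=0x8A cont=1 payload=0x0A: acc |= 10<<0 -> completed=2 acc=10 shift=7

Answer: 2 10 7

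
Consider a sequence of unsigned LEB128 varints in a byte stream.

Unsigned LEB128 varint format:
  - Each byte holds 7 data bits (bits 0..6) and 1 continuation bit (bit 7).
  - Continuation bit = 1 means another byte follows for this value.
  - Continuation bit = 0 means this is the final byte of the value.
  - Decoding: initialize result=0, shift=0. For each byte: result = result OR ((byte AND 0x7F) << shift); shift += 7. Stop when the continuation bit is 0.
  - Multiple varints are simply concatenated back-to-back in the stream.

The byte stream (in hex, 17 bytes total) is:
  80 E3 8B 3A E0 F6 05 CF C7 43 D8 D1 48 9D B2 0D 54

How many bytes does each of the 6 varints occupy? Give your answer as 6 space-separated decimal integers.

  byte[0]=0x80 cont=1 payload=0x00=0: acc |= 0<<0 -> acc=0 shift=7
  byte[1]=0xE3 cont=1 payload=0x63=99: acc |= 99<<7 -> acc=12672 shift=14
  byte[2]=0x8B cont=1 payload=0x0B=11: acc |= 11<<14 -> acc=192896 shift=21
  byte[3]=0x3A cont=0 payload=0x3A=58: acc |= 58<<21 -> acc=121827712 shift=28 [end]
Varint 1: bytes[0:4] = 80 E3 8B 3A -> value 121827712 (4 byte(s))
  byte[4]=0xE0 cont=1 payload=0x60=96: acc |= 96<<0 -> acc=96 shift=7
  byte[5]=0xF6 cont=1 payload=0x76=118: acc |= 118<<7 -> acc=15200 shift=14
  byte[6]=0x05 cont=0 payload=0x05=5: acc |= 5<<14 -> acc=97120 shift=21 [end]
Varint 2: bytes[4:7] = E0 F6 05 -> value 97120 (3 byte(s))
  byte[7]=0xCF cont=1 payload=0x4F=79: acc |= 79<<0 -> acc=79 shift=7
  byte[8]=0xC7 cont=1 payload=0x47=71: acc |= 71<<7 -> acc=9167 shift=14
  byte[9]=0x43 cont=0 payload=0x43=67: acc |= 67<<14 -> acc=1106895 shift=21 [end]
Varint 3: bytes[7:10] = CF C7 43 -> value 1106895 (3 byte(s))
  byte[10]=0xD8 cont=1 payload=0x58=88: acc |= 88<<0 -> acc=88 shift=7
  byte[11]=0xD1 cont=1 payload=0x51=81: acc |= 81<<7 -> acc=10456 shift=14
  byte[12]=0x48 cont=0 payload=0x48=72: acc |= 72<<14 -> acc=1190104 shift=21 [end]
Varint 4: bytes[10:13] = D8 D1 48 -> value 1190104 (3 byte(s))
  byte[13]=0x9D cont=1 payload=0x1D=29: acc |= 29<<0 -> acc=29 shift=7
  byte[14]=0xB2 cont=1 payload=0x32=50: acc |= 50<<7 -> acc=6429 shift=14
  byte[15]=0x0D cont=0 payload=0x0D=13: acc |= 13<<14 -> acc=219421 shift=21 [end]
Varint 5: bytes[13:16] = 9D B2 0D -> value 219421 (3 byte(s))
  byte[16]=0x54 cont=0 payload=0x54=84: acc |= 84<<0 -> acc=84 shift=7 [end]
Varint 6: bytes[16:17] = 54 -> value 84 (1 byte(s))

Answer: 4 3 3 3 3 1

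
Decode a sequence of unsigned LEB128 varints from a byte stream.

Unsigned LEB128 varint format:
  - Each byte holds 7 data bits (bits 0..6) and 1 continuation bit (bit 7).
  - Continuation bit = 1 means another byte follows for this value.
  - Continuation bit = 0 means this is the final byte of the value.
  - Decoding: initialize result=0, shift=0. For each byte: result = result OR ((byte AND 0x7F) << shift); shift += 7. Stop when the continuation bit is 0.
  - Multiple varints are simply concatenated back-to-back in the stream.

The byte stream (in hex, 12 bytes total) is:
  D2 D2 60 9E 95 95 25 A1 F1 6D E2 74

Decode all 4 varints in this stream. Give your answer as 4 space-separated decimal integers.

  byte[0]=0xD2 cont=1 payload=0x52=82: acc |= 82<<0 -> acc=82 shift=7
  byte[1]=0xD2 cont=1 payload=0x52=82: acc |= 82<<7 -> acc=10578 shift=14
  byte[2]=0x60 cont=0 payload=0x60=96: acc |= 96<<14 -> acc=1583442 shift=21 [end]
Varint 1: bytes[0:3] = D2 D2 60 -> value 1583442 (3 byte(s))
  byte[3]=0x9E cont=1 payload=0x1E=30: acc |= 30<<0 -> acc=30 shift=7
  byte[4]=0x95 cont=1 payload=0x15=21: acc |= 21<<7 -> acc=2718 shift=14
  byte[5]=0x95 cont=1 payload=0x15=21: acc |= 21<<14 -> acc=346782 shift=21
  byte[6]=0x25 cont=0 payload=0x25=37: acc |= 37<<21 -> acc=77941406 shift=28 [end]
Varint 2: bytes[3:7] = 9E 95 95 25 -> value 77941406 (4 byte(s))
  byte[7]=0xA1 cont=1 payload=0x21=33: acc |= 33<<0 -> acc=33 shift=7
  byte[8]=0xF1 cont=1 payload=0x71=113: acc |= 113<<7 -> acc=14497 shift=14
  byte[9]=0x6D cont=0 payload=0x6D=109: acc |= 109<<14 -> acc=1800353 shift=21 [end]
Varint 3: bytes[7:10] = A1 F1 6D -> value 1800353 (3 byte(s))
  byte[10]=0xE2 cont=1 payload=0x62=98: acc |= 98<<0 -> acc=98 shift=7
  byte[11]=0x74 cont=0 payload=0x74=116: acc |= 116<<7 -> acc=14946 shift=14 [end]
Varint 4: bytes[10:12] = E2 74 -> value 14946 (2 byte(s))

Answer: 1583442 77941406 1800353 14946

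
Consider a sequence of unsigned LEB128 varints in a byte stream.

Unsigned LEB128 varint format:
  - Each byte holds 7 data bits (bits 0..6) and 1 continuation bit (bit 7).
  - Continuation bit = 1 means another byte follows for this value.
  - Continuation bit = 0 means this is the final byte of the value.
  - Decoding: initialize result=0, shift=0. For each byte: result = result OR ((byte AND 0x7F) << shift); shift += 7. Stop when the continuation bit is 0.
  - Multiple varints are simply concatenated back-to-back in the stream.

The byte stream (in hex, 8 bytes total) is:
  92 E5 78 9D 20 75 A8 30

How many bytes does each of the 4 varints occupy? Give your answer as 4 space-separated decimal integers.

Answer: 3 2 1 2

Derivation:
  byte[0]=0x92 cont=1 payload=0x12=18: acc |= 18<<0 -> acc=18 shift=7
  byte[1]=0xE5 cont=1 payload=0x65=101: acc |= 101<<7 -> acc=12946 shift=14
  byte[2]=0x78 cont=0 payload=0x78=120: acc |= 120<<14 -> acc=1979026 shift=21 [end]
Varint 1: bytes[0:3] = 92 E5 78 -> value 1979026 (3 byte(s))
  byte[3]=0x9D cont=1 payload=0x1D=29: acc |= 29<<0 -> acc=29 shift=7
  byte[4]=0x20 cont=0 payload=0x20=32: acc |= 32<<7 -> acc=4125 shift=14 [end]
Varint 2: bytes[3:5] = 9D 20 -> value 4125 (2 byte(s))
  byte[5]=0x75 cont=0 payload=0x75=117: acc |= 117<<0 -> acc=117 shift=7 [end]
Varint 3: bytes[5:6] = 75 -> value 117 (1 byte(s))
  byte[6]=0xA8 cont=1 payload=0x28=40: acc |= 40<<0 -> acc=40 shift=7
  byte[7]=0x30 cont=0 payload=0x30=48: acc |= 48<<7 -> acc=6184 shift=14 [end]
Varint 4: bytes[6:8] = A8 30 -> value 6184 (2 byte(s))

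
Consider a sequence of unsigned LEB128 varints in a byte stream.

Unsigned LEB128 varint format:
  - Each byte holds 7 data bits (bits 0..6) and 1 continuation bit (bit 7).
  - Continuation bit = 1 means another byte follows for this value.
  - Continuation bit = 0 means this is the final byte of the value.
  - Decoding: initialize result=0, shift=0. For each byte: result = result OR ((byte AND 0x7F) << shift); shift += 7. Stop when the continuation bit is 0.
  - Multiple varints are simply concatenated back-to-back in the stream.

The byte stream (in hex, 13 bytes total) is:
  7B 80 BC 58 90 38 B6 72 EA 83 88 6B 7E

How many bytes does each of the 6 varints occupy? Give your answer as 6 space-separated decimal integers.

Answer: 1 3 2 2 4 1

Derivation:
  byte[0]=0x7B cont=0 payload=0x7B=123: acc |= 123<<0 -> acc=123 shift=7 [end]
Varint 1: bytes[0:1] = 7B -> value 123 (1 byte(s))
  byte[1]=0x80 cont=1 payload=0x00=0: acc |= 0<<0 -> acc=0 shift=7
  byte[2]=0xBC cont=1 payload=0x3C=60: acc |= 60<<7 -> acc=7680 shift=14
  byte[3]=0x58 cont=0 payload=0x58=88: acc |= 88<<14 -> acc=1449472 shift=21 [end]
Varint 2: bytes[1:4] = 80 BC 58 -> value 1449472 (3 byte(s))
  byte[4]=0x90 cont=1 payload=0x10=16: acc |= 16<<0 -> acc=16 shift=7
  byte[5]=0x38 cont=0 payload=0x38=56: acc |= 56<<7 -> acc=7184 shift=14 [end]
Varint 3: bytes[4:6] = 90 38 -> value 7184 (2 byte(s))
  byte[6]=0xB6 cont=1 payload=0x36=54: acc |= 54<<0 -> acc=54 shift=7
  byte[7]=0x72 cont=0 payload=0x72=114: acc |= 114<<7 -> acc=14646 shift=14 [end]
Varint 4: bytes[6:8] = B6 72 -> value 14646 (2 byte(s))
  byte[8]=0xEA cont=1 payload=0x6A=106: acc |= 106<<0 -> acc=106 shift=7
  byte[9]=0x83 cont=1 payload=0x03=3: acc |= 3<<7 -> acc=490 shift=14
  byte[10]=0x88 cont=1 payload=0x08=8: acc |= 8<<14 -> acc=131562 shift=21
  byte[11]=0x6B cont=0 payload=0x6B=107: acc |= 107<<21 -> acc=224526826 shift=28 [end]
Varint 5: bytes[8:12] = EA 83 88 6B -> value 224526826 (4 byte(s))
  byte[12]=0x7E cont=0 payload=0x7E=126: acc |= 126<<0 -> acc=126 shift=7 [end]
Varint 6: bytes[12:13] = 7E -> value 126 (1 byte(s))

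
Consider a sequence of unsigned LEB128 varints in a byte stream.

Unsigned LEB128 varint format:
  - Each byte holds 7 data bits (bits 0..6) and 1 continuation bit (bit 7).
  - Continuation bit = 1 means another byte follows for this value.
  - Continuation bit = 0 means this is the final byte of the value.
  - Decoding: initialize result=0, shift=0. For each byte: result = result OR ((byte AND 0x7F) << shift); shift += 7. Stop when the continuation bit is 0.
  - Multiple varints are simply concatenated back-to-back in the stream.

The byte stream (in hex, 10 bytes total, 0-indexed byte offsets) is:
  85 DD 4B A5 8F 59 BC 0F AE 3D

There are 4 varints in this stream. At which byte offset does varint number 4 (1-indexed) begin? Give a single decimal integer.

  byte[0]=0x85 cont=1 payload=0x05=5: acc |= 5<<0 -> acc=5 shift=7
  byte[1]=0xDD cont=1 payload=0x5D=93: acc |= 93<<7 -> acc=11909 shift=14
  byte[2]=0x4B cont=0 payload=0x4B=75: acc |= 75<<14 -> acc=1240709 shift=21 [end]
Varint 1: bytes[0:3] = 85 DD 4B -> value 1240709 (3 byte(s))
  byte[3]=0xA5 cont=1 payload=0x25=37: acc |= 37<<0 -> acc=37 shift=7
  byte[4]=0x8F cont=1 payload=0x0F=15: acc |= 15<<7 -> acc=1957 shift=14
  byte[5]=0x59 cont=0 payload=0x59=89: acc |= 89<<14 -> acc=1460133 shift=21 [end]
Varint 2: bytes[3:6] = A5 8F 59 -> value 1460133 (3 byte(s))
  byte[6]=0xBC cont=1 payload=0x3C=60: acc |= 60<<0 -> acc=60 shift=7
  byte[7]=0x0F cont=0 payload=0x0F=15: acc |= 15<<7 -> acc=1980 shift=14 [end]
Varint 3: bytes[6:8] = BC 0F -> value 1980 (2 byte(s))
  byte[8]=0xAE cont=1 payload=0x2E=46: acc |= 46<<0 -> acc=46 shift=7
  byte[9]=0x3D cont=0 payload=0x3D=61: acc |= 61<<7 -> acc=7854 shift=14 [end]
Varint 4: bytes[8:10] = AE 3D -> value 7854 (2 byte(s))

Answer: 8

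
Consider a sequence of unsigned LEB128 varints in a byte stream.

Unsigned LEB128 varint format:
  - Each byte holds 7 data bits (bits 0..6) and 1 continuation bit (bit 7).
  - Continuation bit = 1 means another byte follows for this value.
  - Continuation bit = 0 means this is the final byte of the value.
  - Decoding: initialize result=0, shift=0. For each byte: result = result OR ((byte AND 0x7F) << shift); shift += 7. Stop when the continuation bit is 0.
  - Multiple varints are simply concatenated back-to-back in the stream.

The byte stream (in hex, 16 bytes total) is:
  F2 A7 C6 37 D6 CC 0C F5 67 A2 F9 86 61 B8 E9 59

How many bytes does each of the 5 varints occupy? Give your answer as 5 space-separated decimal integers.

  byte[0]=0xF2 cont=1 payload=0x72=114: acc |= 114<<0 -> acc=114 shift=7
  byte[1]=0xA7 cont=1 payload=0x27=39: acc |= 39<<7 -> acc=5106 shift=14
  byte[2]=0xC6 cont=1 payload=0x46=70: acc |= 70<<14 -> acc=1151986 shift=21
  byte[3]=0x37 cont=0 payload=0x37=55: acc |= 55<<21 -> acc=116495346 shift=28 [end]
Varint 1: bytes[0:4] = F2 A7 C6 37 -> value 116495346 (4 byte(s))
  byte[4]=0xD6 cont=1 payload=0x56=86: acc |= 86<<0 -> acc=86 shift=7
  byte[5]=0xCC cont=1 payload=0x4C=76: acc |= 76<<7 -> acc=9814 shift=14
  byte[6]=0x0C cont=0 payload=0x0C=12: acc |= 12<<14 -> acc=206422 shift=21 [end]
Varint 2: bytes[4:7] = D6 CC 0C -> value 206422 (3 byte(s))
  byte[7]=0xF5 cont=1 payload=0x75=117: acc |= 117<<0 -> acc=117 shift=7
  byte[8]=0x67 cont=0 payload=0x67=103: acc |= 103<<7 -> acc=13301 shift=14 [end]
Varint 3: bytes[7:9] = F5 67 -> value 13301 (2 byte(s))
  byte[9]=0xA2 cont=1 payload=0x22=34: acc |= 34<<0 -> acc=34 shift=7
  byte[10]=0xF9 cont=1 payload=0x79=121: acc |= 121<<7 -> acc=15522 shift=14
  byte[11]=0x86 cont=1 payload=0x06=6: acc |= 6<<14 -> acc=113826 shift=21
  byte[12]=0x61 cont=0 payload=0x61=97: acc |= 97<<21 -> acc=203537570 shift=28 [end]
Varint 4: bytes[9:13] = A2 F9 86 61 -> value 203537570 (4 byte(s))
  byte[13]=0xB8 cont=1 payload=0x38=56: acc |= 56<<0 -> acc=56 shift=7
  byte[14]=0xE9 cont=1 payload=0x69=105: acc |= 105<<7 -> acc=13496 shift=14
  byte[15]=0x59 cont=0 payload=0x59=89: acc |= 89<<14 -> acc=1471672 shift=21 [end]
Varint 5: bytes[13:16] = B8 E9 59 -> value 1471672 (3 byte(s))

Answer: 4 3 2 4 3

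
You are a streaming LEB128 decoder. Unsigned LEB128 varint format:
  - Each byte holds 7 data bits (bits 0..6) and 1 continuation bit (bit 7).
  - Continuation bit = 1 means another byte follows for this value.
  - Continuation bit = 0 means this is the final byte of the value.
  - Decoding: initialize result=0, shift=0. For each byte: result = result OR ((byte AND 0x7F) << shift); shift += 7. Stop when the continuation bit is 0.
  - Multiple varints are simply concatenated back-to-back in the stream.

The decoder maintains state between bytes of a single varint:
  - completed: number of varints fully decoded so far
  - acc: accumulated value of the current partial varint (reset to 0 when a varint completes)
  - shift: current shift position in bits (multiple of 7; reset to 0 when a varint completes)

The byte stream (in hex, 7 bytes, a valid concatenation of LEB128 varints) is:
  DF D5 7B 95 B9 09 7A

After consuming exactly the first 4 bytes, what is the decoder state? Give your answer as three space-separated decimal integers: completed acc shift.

byte[0]=0xDF cont=1 payload=0x5F: acc |= 95<<0 -> completed=0 acc=95 shift=7
byte[1]=0xD5 cont=1 payload=0x55: acc |= 85<<7 -> completed=0 acc=10975 shift=14
byte[2]=0x7B cont=0 payload=0x7B: varint #1 complete (value=2026207); reset -> completed=1 acc=0 shift=0
byte[3]=0x95 cont=1 payload=0x15: acc |= 21<<0 -> completed=1 acc=21 shift=7

Answer: 1 21 7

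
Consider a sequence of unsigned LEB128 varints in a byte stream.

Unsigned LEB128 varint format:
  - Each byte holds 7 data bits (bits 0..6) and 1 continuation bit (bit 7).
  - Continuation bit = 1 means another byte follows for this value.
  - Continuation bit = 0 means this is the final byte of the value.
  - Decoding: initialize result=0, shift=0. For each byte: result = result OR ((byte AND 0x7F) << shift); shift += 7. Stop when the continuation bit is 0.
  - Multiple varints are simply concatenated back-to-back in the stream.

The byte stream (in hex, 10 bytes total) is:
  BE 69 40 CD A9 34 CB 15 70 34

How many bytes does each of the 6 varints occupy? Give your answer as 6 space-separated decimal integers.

  byte[0]=0xBE cont=1 payload=0x3E=62: acc |= 62<<0 -> acc=62 shift=7
  byte[1]=0x69 cont=0 payload=0x69=105: acc |= 105<<7 -> acc=13502 shift=14 [end]
Varint 1: bytes[0:2] = BE 69 -> value 13502 (2 byte(s))
  byte[2]=0x40 cont=0 payload=0x40=64: acc |= 64<<0 -> acc=64 shift=7 [end]
Varint 2: bytes[2:3] = 40 -> value 64 (1 byte(s))
  byte[3]=0xCD cont=1 payload=0x4D=77: acc |= 77<<0 -> acc=77 shift=7
  byte[4]=0xA9 cont=1 payload=0x29=41: acc |= 41<<7 -> acc=5325 shift=14
  byte[5]=0x34 cont=0 payload=0x34=52: acc |= 52<<14 -> acc=857293 shift=21 [end]
Varint 3: bytes[3:6] = CD A9 34 -> value 857293 (3 byte(s))
  byte[6]=0xCB cont=1 payload=0x4B=75: acc |= 75<<0 -> acc=75 shift=7
  byte[7]=0x15 cont=0 payload=0x15=21: acc |= 21<<7 -> acc=2763 shift=14 [end]
Varint 4: bytes[6:8] = CB 15 -> value 2763 (2 byte(s))
  byte[8]=0x70 cont=0 payload=0x70=112: acc |= 112<<0 -> acc=112 shift=7 [end]
Varint 5: bytes[8:9] = 70 -> value 112 (1 byte(s))
  byte[9]=0x34 cont=0 payload=0x34=52: acc |= 52<<0 -> acc=52 shift=7 [end]
Varint 6: bytes[9:10] = 34 -> value 52 (1 byte(s))

Answer: 2 1 3 2 1 1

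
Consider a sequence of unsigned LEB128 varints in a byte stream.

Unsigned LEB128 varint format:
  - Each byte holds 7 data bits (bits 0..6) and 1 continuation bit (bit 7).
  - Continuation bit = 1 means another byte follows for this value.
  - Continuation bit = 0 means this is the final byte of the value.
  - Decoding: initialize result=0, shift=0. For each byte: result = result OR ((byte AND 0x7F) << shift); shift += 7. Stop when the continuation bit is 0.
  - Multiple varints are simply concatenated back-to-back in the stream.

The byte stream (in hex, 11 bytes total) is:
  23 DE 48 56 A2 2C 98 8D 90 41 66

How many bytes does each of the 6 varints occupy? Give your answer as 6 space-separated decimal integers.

Answer: 1 2 1 2 4 1

Derivation:
  byte[0]=0x23 cont=0 payload=0x23=35: acc |= 35<<0 -> acc=35 shift=7 [end]
Varint 1: bytes[0:1] = 23 -> value 35 (1 byte(s))
  byte[1]=0xDE cont=1 payload=0x5E=94: acc |= 94<<0 -> acc=94 shift=7
  byte[2]=0x48 cont=0 payload=0x48=72: acc |= 72<<7 -> acc=9310 shift=14 [end]
Varint 2: bytes[1:3] = DE 48 -> value 9310 (2 byte(s))
  byte[3]=0x56 cont=0 payload=0x56=86: acc |= 86<<0 -> acc=86 shift=7 [end]
Varint 3: bytes[3:4] = 56 -> value 86 (1 byte(s))
  byte[4]=0xA2 cont=1 payload=0x22=34: acc |= 34<<0 -> acc=34 shift=7
  byte[5]=0x2C cont=0 payload=0x2C=44: acc |= 44<<7 -> acc=5666 shift=14 [end]
Varint 4: bytes[4:6] = A2 2C -> value 5666 (2 byte(s))
  byte[6]=0x98 cont=1 payload=0x18=24: acc |= 24<<0 -> acc=24 shift=7
  byte[7]=0x8D cont=1 payload=0x0D=13: acc |= 13<<7 -> acc=1688 shift=14
  byte[8]=0x90 cont=1 payload=0x10=16: acc |= 16<<14 -> acc=263832 shift=21
  byte[9]=0x41 cont=0 payload=0x41=65: acc |= 65<<21 -> acc=136578712 shift=28 [end]
Varint 5: bytes[6:10] = 98 8D 90 41 -> value 136578712 (4 byte(s))
  byte[10]=0x66 cont=0 payload=0x66=102: acc |= 102<<0 -> acc=102 shift=7 [end]
Varint 6: bytes[10:11] = 66 -> value 102 (1 byte(s))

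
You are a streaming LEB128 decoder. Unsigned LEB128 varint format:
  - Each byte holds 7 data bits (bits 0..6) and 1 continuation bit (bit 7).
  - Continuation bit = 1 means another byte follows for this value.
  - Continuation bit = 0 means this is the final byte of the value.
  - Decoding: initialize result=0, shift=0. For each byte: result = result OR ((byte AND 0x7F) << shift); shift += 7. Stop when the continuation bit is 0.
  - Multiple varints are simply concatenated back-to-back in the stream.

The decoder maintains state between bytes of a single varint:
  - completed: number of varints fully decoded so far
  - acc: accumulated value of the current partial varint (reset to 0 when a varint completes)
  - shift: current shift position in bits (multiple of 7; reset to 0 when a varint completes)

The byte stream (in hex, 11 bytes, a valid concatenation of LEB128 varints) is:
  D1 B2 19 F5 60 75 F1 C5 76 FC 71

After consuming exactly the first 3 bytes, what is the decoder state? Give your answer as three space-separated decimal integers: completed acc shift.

Answer: 1 0 0

Derivation:
byte[0]=0xD1 cont=1 payload=0x51: acc |= 81<<0 -> completed=0 acc=81 shift=7
byte[1]=0xB2 cont=1 payload=0x32: acc |= 50<<7 -> completed=0 acc=6481 shift=14
byte[2]=0x19 cont=0 payload=0x19: varint #1 complete (value=416081); reset -> completed=1 acc=0 shift=0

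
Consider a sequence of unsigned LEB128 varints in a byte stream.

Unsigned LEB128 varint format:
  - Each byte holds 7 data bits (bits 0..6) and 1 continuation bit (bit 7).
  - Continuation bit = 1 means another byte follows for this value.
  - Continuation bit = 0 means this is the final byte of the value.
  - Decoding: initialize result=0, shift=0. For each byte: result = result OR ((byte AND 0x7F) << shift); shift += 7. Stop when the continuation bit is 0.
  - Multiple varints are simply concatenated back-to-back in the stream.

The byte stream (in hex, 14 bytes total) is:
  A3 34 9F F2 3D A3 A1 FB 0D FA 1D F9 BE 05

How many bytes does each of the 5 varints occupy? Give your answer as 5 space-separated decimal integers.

  byte[0]=0xA3 cont=1 payload=0x23=35: acc |= 35<<0 -> acc=35 shift=7
  byte[1]=0x34 cont=0 payload=0x34=52: acc |= 52<<7 -> acc=6691 shift=14 [end]
Varint 1: bytes[0:2] = A3 34 -> value 6691 (2 byte(s))
  byte[2]=0x9F cont=1 payload=0x1F=31: acc |= 31<<0 -> acc=31 shift=7
  byte[3]=0xF2 cont=1 payload=0x72=114: acc |= 114<<7 -> acc=14623 shift=14
  byte[4]=0x3D cont=0 payload=0x3D=61: acc |= 61<<14 -> acc=1014047 shift=21 [end]
Varint 2: bytes[2:5] = 9F F2 3D -> value 1014047 (3 byte(s))
  byte[5]=0xA3 cont=1 payload=0x23=35: acc |= 35<<0 -> acc=35 shift=7
  byte[6]=0xA1 cont=1 payload=0x21=33: acc |= 33<<7 -> acc=4259 shift=14
  byte[7]=0xFB cont=1 payload=0x7B=123: acc |= 123<<14 -> acc=2019491 shift=21
  byte[8]=0x0D cont=0 payload=0x0D=13: acc |= 13<<21 -> acc=29282467 shift=28 [end]
Varint 3: bytes[5:9] = A3 A1 FB 0D -> value 29282467 (4 byte(s))
  byte[9]=0xFA cont=1 payload=0x7A=122: acc |= 122<<0 -> acc=122 shift=7
  byte[10]=0x1D cont=0 payload=0x1D=29: acc |= 29<<7 -> acc=3834 shift=14 [end]
Varint 4: bytes[9:11] = FA 1D -> value 3834 (2 byte(s))
  byte[11]=0xF9 cont=1 payload=0x79=121: acc |= 121<<0 -> acc=121 shift=7
  byte[12]=0xBE cont=1 payload=0x3E=62: acc |= 62<<7 -> acc=8057 shift=14
  byte[13]=0x05 cont=0 payload=0x05=5: acc |= 5<<14 -> acc=89977 shift=21 [end]
Varint 5: bytes[11:14] = F9 BE 05 -> value 89977 (3 byte(s))

Answer: 2 3 4 2 3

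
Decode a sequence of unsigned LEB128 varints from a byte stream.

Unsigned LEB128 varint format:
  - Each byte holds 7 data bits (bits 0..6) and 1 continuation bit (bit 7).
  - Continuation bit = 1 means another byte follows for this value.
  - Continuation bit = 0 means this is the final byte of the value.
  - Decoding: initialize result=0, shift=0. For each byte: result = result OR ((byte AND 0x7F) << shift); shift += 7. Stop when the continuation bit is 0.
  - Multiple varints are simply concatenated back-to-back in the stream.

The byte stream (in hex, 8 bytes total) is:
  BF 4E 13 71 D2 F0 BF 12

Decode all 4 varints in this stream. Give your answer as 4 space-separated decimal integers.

  byte[0]=0xBF cont=1 payload=0x3F=63: acc |= 63<<0 -> acc=63 shift=7
  byte[1]=0x4E cont=0 payload=0x4E=78: acc |= 78<<7 -> acc=10047 shift=14 [end]
Varint 1: bytes[0:2] = BF 4E -> value 10047 (2 byte(s))
  byte[2]=0x13 cont=0 payload=0x13=19: acc |= 19<<0 -> acc=19 shift=7 [end]
Varint 2: bytes[2:3] = 13 -> value 19 (1 byte(s))
  byte[3]=0x71 cont=0 payload=0x71=113: acc |= 113<<0 -> acc=113 shift=7 [end]
Varint 3: bytes[3:4] = 71 -> value 113 (1 byte(s))
  byte[4]=0xD2 cont=1 payload=0x52=82: acc |= 82<<0 -> acc=82 shift=7
  byte[5]=0xF0 cont=1 payload=0x70=112: acc |= 112<<7 -> acc=14418 shift=14
  byte[6]=0xBF cont=1 payload=0x3F=63: acc |= 63<<14 -> acc=1046610 shift=21
  byte[7]=0x12 cont=0 payload=0x12=18: acc |= 18<<21 -> acc=38795346 shift=28 [end]
Varint 4: bytes[4:8] = D2 F0 BF 12 -> value 38795346 (4 byte(s))

Answer: 10047 19 113 38795346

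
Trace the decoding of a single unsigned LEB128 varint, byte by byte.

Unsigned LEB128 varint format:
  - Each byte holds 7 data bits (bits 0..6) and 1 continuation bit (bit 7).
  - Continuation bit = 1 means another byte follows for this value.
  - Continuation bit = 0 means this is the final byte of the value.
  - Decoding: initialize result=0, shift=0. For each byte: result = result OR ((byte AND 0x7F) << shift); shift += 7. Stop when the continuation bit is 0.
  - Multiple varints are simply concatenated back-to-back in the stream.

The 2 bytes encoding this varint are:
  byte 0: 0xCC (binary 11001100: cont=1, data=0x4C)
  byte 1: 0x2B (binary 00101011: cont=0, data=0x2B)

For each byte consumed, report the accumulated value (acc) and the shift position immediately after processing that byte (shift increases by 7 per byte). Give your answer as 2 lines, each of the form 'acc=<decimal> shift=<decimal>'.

byte 0=0xCC: payload=0x4C=76, contrib = 76<<0 = 76; acc -> 76, shift -> 7
byte 1=0x2B: payload=0x2B=43, contrib = 43<<7 = 5504; acc -> 5580, shift -> 14

Answer: acc=76 shift=7
acc=5580 shift=14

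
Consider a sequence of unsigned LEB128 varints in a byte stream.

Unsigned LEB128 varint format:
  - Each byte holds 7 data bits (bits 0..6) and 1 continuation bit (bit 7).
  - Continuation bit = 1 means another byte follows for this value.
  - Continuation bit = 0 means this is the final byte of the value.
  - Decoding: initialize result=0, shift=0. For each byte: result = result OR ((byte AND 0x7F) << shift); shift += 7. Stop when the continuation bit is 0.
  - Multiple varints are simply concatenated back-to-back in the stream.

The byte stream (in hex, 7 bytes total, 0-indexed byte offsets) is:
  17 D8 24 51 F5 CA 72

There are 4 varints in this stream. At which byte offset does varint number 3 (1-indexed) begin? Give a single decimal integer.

  byte[0]=0x17 cont=0 payload=0x17=23: acc |= 23<<0 -> acc=23 shift=7 [end]
Varint 1: bytes[0:1] = 17 -> value 23 (1 byte(s))
  byte[1]=0xD8 cont=1 payload=0x58=88: acc |= 88<<0 -> acc=88 shift=7
  byte[2]=0x24 cont=0 payload=0x24=36: acc |= 36<<7 -> acc=4696 shift=14 [end]
Varint 2: bytes[1:3] = D8 24 -> value 4696 (2 byte(s))
  byte[3]=0x51 cont=0 payload=0x51=81: acc |= 81<<0 -> acc=81 shift=7 [end]
Varint 3: bytes[3:4] = 51 -> value 81 (1 byte(s))
  byte[4]=0xF5 cont=1 payload=0x75=117: acc |= 117<<0 -> acc=117 shift=7
  byte[5]=0xCA cont=1 payload=0x4A=74: acc |= 74<<7 -> acc=9589 shift=14
  byte[6]=0x72 cont=0 payload=0x72=114: acc |= 114<<14 -> acc=1877365 shift=21 [end]
Varint 4: bytes[4:7] = F5 CA 72 -> value 1877365 (3 byte(s))

Answer: 3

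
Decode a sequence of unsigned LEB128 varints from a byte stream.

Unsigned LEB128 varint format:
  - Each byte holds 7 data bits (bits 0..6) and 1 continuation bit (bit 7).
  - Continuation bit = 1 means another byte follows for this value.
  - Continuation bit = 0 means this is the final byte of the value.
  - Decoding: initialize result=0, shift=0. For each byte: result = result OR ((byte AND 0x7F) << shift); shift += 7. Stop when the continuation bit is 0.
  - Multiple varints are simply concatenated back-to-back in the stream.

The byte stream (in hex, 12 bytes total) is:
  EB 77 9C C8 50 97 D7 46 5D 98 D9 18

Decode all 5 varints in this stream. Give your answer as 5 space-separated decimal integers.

Answer: 15339 1319964 1158039 93 404632

Derivation:
  byte[0]=0xEB cont=1 payload=0x6B=107: acc |= 107<<0 -> acc=107 shift=7
  byte[1]=0x77 cont=0 payload=0x77=119: acc |= 119<<7 -> acc=15339 shift=14 [end]
Varint 1: bytes[0:2] = EB 77 -> value 15339 (2 byte(s))
  byte[2]=0x9C cont=1 payload=0x1C=28: acc |= 28<<0 -> acc=28 shift=7
  byte[3]=0xC8 cont=1 payload=0x48=72: acc |= 72<<7 -> acc=9244 shift=14
  byte[4]=0x50 cont=0 payload=0x50=80: acc |= 80<<14 -> acc=1319964 shift=21 [end]
Varint 2: bytes[2:5] = 9C C8 50 -> value 1319964 (3 byte(s))
  byte[5]=0x97 cont=1 payload=0x17=23: acc |= 23<<0 -> acc=23 shift=7
  byte[6]=0xD7 cont=1 payload=0x57=87: acc |= 87<<7 -> acc=11159 shift=14
  byte[7]=0x46 cont=0 payload=0x46=70: acc |= 70<<14 -> acc=1158039 shift=21 [end]
Varint 3: bytes[5:8] = 97 D7 46 -> value 1158039 (3 byte(s))
  byte[8]=0x5D cont=0 payload=0x5D=93: acc |= 93<<0 -> acc=93 shift=7 [end]
Varint 4: bytes[8:9] = 5D -> value 93 (1 byte(s))
  byte[9]=0x98 cont=1 payload=0x18=24: acc |= 24<<0 -> acc=24 shift=7
  byte[10]=0xD9 cont=1 payload=0x59=89: acc |= 89<<7 -> acc=11416 shift=14
  byte[11]=0x18 cont=0 payload=0x18=24: acc |= 24<<14 -> acc=404632 shift=21 [end]
Varint 5: bytes[9:12] = 98 D9 18 -> value 404632 (3 byte(s))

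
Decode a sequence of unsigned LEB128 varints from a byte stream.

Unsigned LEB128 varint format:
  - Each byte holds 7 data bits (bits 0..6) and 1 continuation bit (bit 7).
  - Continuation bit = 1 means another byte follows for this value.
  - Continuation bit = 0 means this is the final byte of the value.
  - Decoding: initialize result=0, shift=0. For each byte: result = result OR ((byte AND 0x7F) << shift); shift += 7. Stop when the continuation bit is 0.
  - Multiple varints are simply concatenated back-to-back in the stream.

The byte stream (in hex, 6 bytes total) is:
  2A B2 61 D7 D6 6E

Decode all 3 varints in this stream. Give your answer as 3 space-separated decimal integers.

  byte[0]=0x2A cont=0 payload=0x2A=42: acc |= 42<<0 -> acc=42 shift=7 [end]
Varint 1: bytes[0:1] = 2A -> value 42 (1 byte(s))
  byte[1]=0xB2 cont=1 payload=0x32=50: acc |= 50<<0 -> acc=50 shift=7
  byte[2]=0x61 cont=0 payload=0x61=97: acc |= 97<<7 -> acc=12466 shift=14 [end]
Varint 2: bytes[1:3] = B2 61 -> value 12466 (2 byte(s))
  byte[3]=0xD7 cont=1 payload=0x57=87: acc |= 87<<0 -> acc=87 shift=7
  byte[4]=0xD6 cont=1 payload=0x56=86: acc |= 86<<7 -> acc=11095 shift=14
  byte[5]=0x6E cont=0 payload=0x6E=110: acc |= 110<<14 -> acc=1813335 shift=21 [end]
Varint 3: bytes[3:6] = D7 D6 6E -> value 1813335 (3 byte(s))

Answer: 42 12466 1813335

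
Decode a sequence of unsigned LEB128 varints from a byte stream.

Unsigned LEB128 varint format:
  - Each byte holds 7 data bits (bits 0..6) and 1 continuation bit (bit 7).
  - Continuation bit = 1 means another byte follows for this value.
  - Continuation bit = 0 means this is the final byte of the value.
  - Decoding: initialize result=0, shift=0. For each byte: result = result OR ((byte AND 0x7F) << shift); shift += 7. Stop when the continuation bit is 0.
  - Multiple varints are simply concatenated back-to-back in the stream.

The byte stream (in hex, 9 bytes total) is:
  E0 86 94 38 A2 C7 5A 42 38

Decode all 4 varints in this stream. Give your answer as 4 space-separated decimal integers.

  byte[0]=0xE0 cont=1 payload=0x60=96: acc |= 96<<0 -> acc=96 shift=7
  byte[1]=0x86 cont=1 payload=0x06=6: acc |= 6<<7 -> acc=864 shift=14
  byte[2]=0x94 cont=1 payload=0x14=20: acc |= 20<<14 -> acc=328544 shift=21
  byte[3]=0x38 cont=0 payload=0x38=56: acc |= 56<<21 -> acc=117769056 shift=28 [end]
Varint 1: bytes[0:4] = E0 86 94 38 -> value 117769056 (4 byte(s))
  byte[4]=0xA2 cont=1 payload=0x22=34: acc |= 34<<0 -> acc=34 shift=7
  byte[5]=0xC7 cont=1 payload=0x47=71: acc |= 71<<7 -> acc=9122 shift=14
  byte[6]=0x5A cont=0 payload=0x5A=90: acc |= 90<<14 -> acc=1483682 shift=21 [end]
Varint 2: bytes[4:7] = A2 C7 5A -> value 1483682 (3 byte(s))
  byte[7]=0x42 cont=0 payload=0x42=66: acc |= 66<<0 -> acc=66 shift=7 [end]
Varint 3: bytes[7:8] = 42 -> value 66 (1 byte(s))
  byte[8]=0x38 cont=0 payload=0x38=56: acc |= 56<<0 -> acc=56 shift=7 [end]
Varint 4: bytes[8:9] = 38 -> value 56 (1 byte(s))

Answer: 117769056 1483682 66 56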